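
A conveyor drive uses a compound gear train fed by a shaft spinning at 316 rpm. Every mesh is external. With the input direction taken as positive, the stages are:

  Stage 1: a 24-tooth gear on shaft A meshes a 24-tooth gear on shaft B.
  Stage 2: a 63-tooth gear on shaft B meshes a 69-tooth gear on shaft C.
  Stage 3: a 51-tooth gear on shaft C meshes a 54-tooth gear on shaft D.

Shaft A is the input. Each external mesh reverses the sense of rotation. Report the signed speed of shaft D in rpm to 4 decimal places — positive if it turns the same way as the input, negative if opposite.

-272.4928 rpm (opposite to input, |ω| = 272.4928 rpm)

Stage 1 [24T→24T]: ω = 316.0000×24/24 = 316.0000 rpm, dir flips to −; running = −316.0000
Stage 2 [63T→69T]: ω = 316.0000×63/69 = 288.5217 rpm, dir flips to +; running = +288.5217
Stage 3 [51T→54T]: ω = 288.5217×51/54 = 272.4928 rpm, dir flips to −; running = −272.4928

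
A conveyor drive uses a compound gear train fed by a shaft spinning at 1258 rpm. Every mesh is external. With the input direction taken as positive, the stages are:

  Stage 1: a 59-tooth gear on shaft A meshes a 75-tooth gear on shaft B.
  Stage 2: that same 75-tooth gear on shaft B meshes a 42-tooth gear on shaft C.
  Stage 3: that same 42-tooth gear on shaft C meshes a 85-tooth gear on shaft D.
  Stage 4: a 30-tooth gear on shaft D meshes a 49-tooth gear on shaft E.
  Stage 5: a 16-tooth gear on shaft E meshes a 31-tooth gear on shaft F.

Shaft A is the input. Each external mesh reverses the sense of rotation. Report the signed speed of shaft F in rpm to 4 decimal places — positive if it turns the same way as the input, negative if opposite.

-275.9289 rpm (opposite to input, |ω| = 275.9289 rpm)

Stage 1 [59T→75T]: ω = 1258.0000×59/75 = 989.6267 rpm, dir flips to −; running = −989.6267
Stage 2 [75T→42T]: ω = 989.6267×75/42 = 1767.1905 rpm, dir flips to +; running = +1767.1905
Stage 3 [42T→85T]: ω = 1767.1905×42/85 = 873.2000 rpm, dir flips to −; running = −873.2000
Stage 4 [30T→49T]: ω = 873.2000×30/49 = 534.6122 rpm, dir flips to +; running = +534.6122
Stage 5 [16T→31T]: ω = 534.6122×16/31 = 275.9289 rpm, dir flips to −; running = −275.9289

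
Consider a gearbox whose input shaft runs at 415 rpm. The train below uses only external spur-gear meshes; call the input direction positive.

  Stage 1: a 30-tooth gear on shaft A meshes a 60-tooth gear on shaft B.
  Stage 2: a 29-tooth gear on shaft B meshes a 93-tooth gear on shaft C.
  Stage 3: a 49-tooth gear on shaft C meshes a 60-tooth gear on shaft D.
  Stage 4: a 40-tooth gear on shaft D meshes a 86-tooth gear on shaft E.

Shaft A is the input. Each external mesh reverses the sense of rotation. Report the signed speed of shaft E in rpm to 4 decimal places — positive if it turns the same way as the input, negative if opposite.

+24.5776 rpm (same as input, |ω| = 24.5776 rpm)

Stage 1 [30T→60T]: ω = 415.0000×30/60 = 207.5000 rpm, dir flips to −; running = −207.5000
Stage 2 [29T→93T]: ω = 207.5000×29/93 = 64.7043 rpm, dir flips to +; running = +64.7043
Stage 3 [49T→60T]: ω = 64.7043×49/60 = 52.8418 rpm, dir flips to −; running = −52.8418
Stage 4 [40T→86T]: ω = 52.8418×40/86 = 24.5776 rpm, dir flips to +; running = +24.5776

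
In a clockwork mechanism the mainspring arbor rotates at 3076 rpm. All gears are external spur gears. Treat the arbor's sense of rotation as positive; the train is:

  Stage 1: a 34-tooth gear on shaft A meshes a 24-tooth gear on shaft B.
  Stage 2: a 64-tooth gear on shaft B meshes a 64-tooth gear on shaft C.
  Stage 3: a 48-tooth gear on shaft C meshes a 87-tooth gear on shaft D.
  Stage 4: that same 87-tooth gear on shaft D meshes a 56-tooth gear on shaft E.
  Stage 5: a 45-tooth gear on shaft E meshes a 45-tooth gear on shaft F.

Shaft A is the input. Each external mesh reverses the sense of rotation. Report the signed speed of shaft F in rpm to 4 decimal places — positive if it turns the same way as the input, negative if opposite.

Stage 1 [34T→24T]: ω = 3076.0000×34/24 = 4357.6667 rpm, dir flips to −; running = −4357.6667
Stage 2 [64T→64T]: ω = 4357.6667×64/64 = 4357.6667 rpm, dir flips to +; running = +4357.6667
Stage 3 [48T→87T]: ω = 4357.6667×48/87 = 2404.2299 rpm, dir flips to −; running = −2404.2299
Stage 4 [87T→56T]: ω = 2404.2299×87/56 = 3735.1429 rpm, dir flips to +; running = +3735.1429
Stage 5 [45T→45T]: ω = 3735.1429×45/45 = 3735.1429 rpm, dir flips to −; running = −3735.1429

-3735.1429 rpm (opposite to input, |ω| = 3735.1429 rpm)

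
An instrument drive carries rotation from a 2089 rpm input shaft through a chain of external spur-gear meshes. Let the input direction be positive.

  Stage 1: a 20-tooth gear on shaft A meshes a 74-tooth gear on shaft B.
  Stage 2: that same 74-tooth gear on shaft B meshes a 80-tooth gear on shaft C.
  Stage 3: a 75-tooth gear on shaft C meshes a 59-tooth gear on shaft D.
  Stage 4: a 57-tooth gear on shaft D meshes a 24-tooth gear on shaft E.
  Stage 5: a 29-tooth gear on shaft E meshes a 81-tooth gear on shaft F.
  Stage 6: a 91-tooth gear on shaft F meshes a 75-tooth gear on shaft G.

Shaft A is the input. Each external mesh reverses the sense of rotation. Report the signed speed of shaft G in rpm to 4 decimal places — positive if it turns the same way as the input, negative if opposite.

Stage 1 [20T→74T]: ω = 2089.0000×20/74 = 564.5946 rpm, dir flips to −; running = −564.5946
Stage 2 [74T→80T]: ω = 564.5946×74/80 = 522.2500 rpm, dir flips to +; running = +522.2500
Stage 3 [75T→59T]: ω = 522.2500×75/59 = 663.8771 rpm, dir flips to −; running = −663.8771
Stage 4 [57T→24T]: ω = 663.8771×57/24 = 1576.7082 rpm, dir flips to +; running = +1576.7082
Stage 5 [29T→81T]: ω = 1576.7082×29/81 = 564.5005 rpm, dir flips to −; running = −564.5005
Stage 6 [91T→75T]: ω = 564.5005×91/75 = 684.9272 rpm, dir flips to +; running = +684.9272

+684.9272 rpm (same as input, |ω| = 684.9272 rpm)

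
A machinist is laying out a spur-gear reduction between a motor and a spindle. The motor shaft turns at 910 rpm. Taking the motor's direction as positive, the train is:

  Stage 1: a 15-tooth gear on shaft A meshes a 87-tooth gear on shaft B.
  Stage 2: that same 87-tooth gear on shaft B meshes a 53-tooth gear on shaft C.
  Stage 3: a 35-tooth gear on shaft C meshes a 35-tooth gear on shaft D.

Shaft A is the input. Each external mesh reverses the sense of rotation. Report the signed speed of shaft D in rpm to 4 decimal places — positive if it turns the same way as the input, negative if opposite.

Stage 1 [15T→87T]: ω = 910.0000×15/87 = 156.8966 rpm, dir flips to −; running = −156.8966
Stage 2 [87T→53T]: ω = 156.8966×87/53 = 257.5472 rpm, dir flips to +; running = +257.5472
Stage 3 [35T→35T]: ω = 257.5472×35/35 = 257.5472 rpm, dir flips to −; running = −257.5472

-257.5472 rpm (opposite to input, |ω| = 257.5472 rpm)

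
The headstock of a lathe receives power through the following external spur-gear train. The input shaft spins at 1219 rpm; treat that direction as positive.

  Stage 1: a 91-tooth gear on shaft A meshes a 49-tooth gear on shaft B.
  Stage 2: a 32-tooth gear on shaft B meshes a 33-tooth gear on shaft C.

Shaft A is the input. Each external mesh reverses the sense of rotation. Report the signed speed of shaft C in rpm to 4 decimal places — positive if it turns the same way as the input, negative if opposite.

+2195.2554 rpm (same as input, |ω| = 2195.2554 rpm)

Stage 1 [91T→49T]: ω = 1219.0000×91/49 = 2263.8571 rpm, dir flips to −; running = −2263.8571
Stage 2 [32T→33T]: ω = 2263.8571×32/33 = 2195.2554 rpm, dir flips to +; running = +2195.2554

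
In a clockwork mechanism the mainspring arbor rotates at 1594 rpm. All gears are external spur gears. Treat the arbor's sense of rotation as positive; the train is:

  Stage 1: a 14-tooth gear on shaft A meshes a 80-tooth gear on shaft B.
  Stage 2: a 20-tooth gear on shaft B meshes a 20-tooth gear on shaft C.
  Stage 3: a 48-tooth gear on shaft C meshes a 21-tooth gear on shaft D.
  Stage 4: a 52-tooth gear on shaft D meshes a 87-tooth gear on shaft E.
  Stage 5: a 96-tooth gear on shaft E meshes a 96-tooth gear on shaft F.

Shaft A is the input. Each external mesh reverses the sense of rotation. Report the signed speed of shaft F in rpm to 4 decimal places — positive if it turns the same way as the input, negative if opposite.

-381.0943 rpm (opposite to input, |ω| = 381.0943 rpm)

Stage 1 [14T→80T]: ω = 1594.0000×14/80 = 278.9500 rpm, dir flips to −; running = −278.9500
Stage 2 [20T→20T]: ω = 278.9500×20/20 = 278.9500 rpm, dir flips to +; running = +278.9500
Stage 3 [48T→21T]: ω = 278.9500×48/21 = 637.6000 rpm, dir flips to −; running = −637.6000
Stage 4 [52T→87T]: ω = 637.6000×52/87 = 381.0943 rpm, dir flips to +; running = +381.0943
Stage 5 [96T→96T]: ω = 381.0943×96/96 = 381.0943 rpm, dir flips to −; running = −381.0943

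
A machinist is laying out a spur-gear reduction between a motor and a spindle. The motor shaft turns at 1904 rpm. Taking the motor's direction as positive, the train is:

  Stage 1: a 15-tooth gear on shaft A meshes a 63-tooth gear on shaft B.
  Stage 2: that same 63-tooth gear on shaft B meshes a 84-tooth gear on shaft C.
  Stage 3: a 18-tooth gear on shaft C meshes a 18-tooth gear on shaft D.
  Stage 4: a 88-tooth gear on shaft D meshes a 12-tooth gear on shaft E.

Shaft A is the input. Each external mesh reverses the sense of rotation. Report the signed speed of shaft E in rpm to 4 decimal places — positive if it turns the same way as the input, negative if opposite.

+2493.3333 rpm (same as input, |ω| = 2493.3333 rpm)

Stage 1 [15T→63T]: ω = 1904.0000×15/63 = 453.3333 rpm, dir flips to −; running = −453.3333
Stage 2 [63T→84T]: ω = 453.3333×63/84 = 340.0000 rpm, dir flips to +; running = +340.0000
Stage 3 [18T→18T]: ω = 340.0000×18/18 = 340.0000 rpm, dir flips to −; running = −340.0000
Stage 4 [88T→12T]: ω = 340.0000×88/12 = 2493.3333 rpm, dir flips to +; running = +2493.3333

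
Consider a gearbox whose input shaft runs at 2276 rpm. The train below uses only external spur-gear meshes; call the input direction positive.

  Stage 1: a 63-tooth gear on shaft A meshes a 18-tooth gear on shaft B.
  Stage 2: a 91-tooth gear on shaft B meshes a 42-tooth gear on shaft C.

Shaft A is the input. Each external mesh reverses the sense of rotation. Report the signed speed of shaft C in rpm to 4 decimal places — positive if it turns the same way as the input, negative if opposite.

+17259.6667 rpm (same as input, |ω| = 17259.6667 rpm)

Stage 1 [63T→18T]: ω = 2276.0000×63/18 = 7966.0000 rpm, dir flips to −; running = −7966.0000
Stage 2 [91T→42T]: ω = 7966.0000×91/42 = 17259.6667 rpm, dir flips to +; running = +17259.6667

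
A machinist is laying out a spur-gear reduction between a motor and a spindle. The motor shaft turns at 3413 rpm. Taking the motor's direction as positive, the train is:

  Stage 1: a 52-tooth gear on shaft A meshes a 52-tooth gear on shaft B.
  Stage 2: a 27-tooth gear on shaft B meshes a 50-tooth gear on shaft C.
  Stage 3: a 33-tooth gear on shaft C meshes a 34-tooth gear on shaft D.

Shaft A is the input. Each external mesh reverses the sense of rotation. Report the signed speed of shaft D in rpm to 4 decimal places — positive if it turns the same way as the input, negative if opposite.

-1788.8135 rpm (opposite to input, |ω| = 1788.8135 rpm)

Stage 1 [52T→52T]: ω = 3413.0000×52/52 = 3413.0000 rpm, dir flips to −; running = −3413.0000
Stage 2 [27T→50T]: ω = 3413.0000×27/50 = 1843.0200 rpm, dir flips to +; running = +1843.0200
Stage 3 [33T→34T]: ω = 1843.0200×33/34 = 1788.8135 rpm, dir flips to −; running = −1788.8135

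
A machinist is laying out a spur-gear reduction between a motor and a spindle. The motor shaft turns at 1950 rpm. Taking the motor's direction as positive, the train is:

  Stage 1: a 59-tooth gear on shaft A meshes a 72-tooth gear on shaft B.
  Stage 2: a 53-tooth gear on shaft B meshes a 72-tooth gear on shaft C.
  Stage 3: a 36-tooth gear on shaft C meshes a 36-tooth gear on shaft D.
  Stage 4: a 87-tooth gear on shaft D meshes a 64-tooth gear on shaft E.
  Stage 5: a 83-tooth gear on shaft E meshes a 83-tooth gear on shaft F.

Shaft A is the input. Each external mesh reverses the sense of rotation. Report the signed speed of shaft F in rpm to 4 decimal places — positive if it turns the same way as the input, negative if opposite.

Stage 1 [59T→72T]: ω = 1950.0000×59/72 = 1597.9167 rpm, dir flips to −; running = −1597.9167
Stage 2 [53T→72T]: ω = 1597.9167×53/72 = 1176.2442 rpm, dir flips to +; running = +1176.2442
Stage 3 [36T→36T]: ω = 1176.2442×36/36 = 1176.2442 rpm, dir flips to −; running = −1176.2442
Stage 4 [87T→64T]: ω = 1176.2442×87/64 = 1598.9570 rpm, dir flips to +; running = +1598.9570
Stage 5 [83T→83T]: ω = 1598.9570×83/83 = 1598.9570 rpm, dir flips to −; running = −1598.9570

-1598.9570 rpm (opposite to input, |ω| = 1598.9570 rpm)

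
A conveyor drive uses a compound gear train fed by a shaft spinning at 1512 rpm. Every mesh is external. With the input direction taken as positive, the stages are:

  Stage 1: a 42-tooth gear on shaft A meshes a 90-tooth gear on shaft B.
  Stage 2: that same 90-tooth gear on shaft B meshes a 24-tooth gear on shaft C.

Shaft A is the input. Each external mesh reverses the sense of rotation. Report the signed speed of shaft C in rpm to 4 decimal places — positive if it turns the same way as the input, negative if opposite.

+2646.0000 rpm (same as input, |ω| = 2646.0000 rpm)

Stage 1 [42T→90T]: ω = 1512.0000×42/90 = 705.6000 rpm, dir flips to −; running = −705.6000
Stage 2 [90T→24T]: ω = 705.6000×90/24 = 2646.0000 rpm, dir flips to +; running = +2646.0000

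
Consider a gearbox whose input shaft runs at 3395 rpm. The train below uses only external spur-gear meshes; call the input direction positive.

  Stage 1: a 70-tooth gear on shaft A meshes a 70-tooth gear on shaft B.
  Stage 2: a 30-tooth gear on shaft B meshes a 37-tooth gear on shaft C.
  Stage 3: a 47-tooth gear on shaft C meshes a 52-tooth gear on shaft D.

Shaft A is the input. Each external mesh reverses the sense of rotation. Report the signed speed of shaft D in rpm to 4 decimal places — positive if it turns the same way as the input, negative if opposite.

Stage 1 [70T→70T]: ω = 3395.0000×70/70 = 3395.0000 rpm, dir flips to −; running = −3395.0000
Stage 2 [30T→37T]: ω = 3395.0000×30/37 = 2752.7027 rpm, dir flips to +; running = +2752.7027
Stage 3 [47T→52T]: ω = 2752.7027×47/52 = 2488.0198 rpm, dir flips to −; running = −2488.0198

-2488.0198 rpm (opposite to input, |ω| = 2488.0198 rpm)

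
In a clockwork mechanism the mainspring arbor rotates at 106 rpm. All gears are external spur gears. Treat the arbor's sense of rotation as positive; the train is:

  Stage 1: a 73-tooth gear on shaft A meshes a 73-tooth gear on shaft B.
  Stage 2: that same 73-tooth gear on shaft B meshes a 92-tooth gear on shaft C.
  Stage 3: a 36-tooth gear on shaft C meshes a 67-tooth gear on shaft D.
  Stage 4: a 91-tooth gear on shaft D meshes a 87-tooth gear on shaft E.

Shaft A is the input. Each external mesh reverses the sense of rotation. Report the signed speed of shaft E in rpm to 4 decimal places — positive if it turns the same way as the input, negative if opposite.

+47.2706 rpm (same as input, |ω| = 47.2706 rpm)

Stage 1 [73T→73T]: ω = 106.0000×73/73 = 106.0000 rpm, dir flips to −; running = −106.0000
Stage 2 [73T→92T]: ω = 106.0000×73/92 = 84.1087 rpm, dir flips to +; running = +84.1087
Stage 3 [36T→67T]: ω = 84.1087×36/67 = 45.1927 rpm, dir flips to −; running = −45.1927
Stage 4 [91T→87T]: ω = 45.1927×91/87 = 47.2706 rpm, dir flips to +; running = +47.2706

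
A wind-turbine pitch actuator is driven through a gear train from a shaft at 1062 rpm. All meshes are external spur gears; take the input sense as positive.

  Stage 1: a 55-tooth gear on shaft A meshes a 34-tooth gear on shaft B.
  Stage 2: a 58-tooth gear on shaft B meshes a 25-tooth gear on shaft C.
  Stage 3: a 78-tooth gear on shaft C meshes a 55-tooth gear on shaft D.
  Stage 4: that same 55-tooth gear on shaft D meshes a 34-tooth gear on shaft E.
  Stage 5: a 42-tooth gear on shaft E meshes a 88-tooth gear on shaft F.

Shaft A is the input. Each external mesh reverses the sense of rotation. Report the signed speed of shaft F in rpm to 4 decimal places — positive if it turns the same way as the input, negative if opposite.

Stage 1 [55T→34T]: ω = 1062.0000×55/34 = 1717.9412 rpm, dir flips to −; running = −1717.9412
Stage 2 [58T→25T]: ω = 1717.9412×58/25 = 3985.6235 rpm, dir flips to +; running = +3985.6235
Stage 3 [78T→55T]: ω = 3985.6235×78/55 = 5652.3388 rpm, dir flips to −; running = −5652.3388
Stage 4 [55T→34T]: ω = 5652.3388×55/34 = 9143.4893 rpm, dir flips to +; running = +9143.4893
Stage 5 [42T→88T]: ω = 9143.4893×42/88 = 4363.9381 rpm, dir flips to −; running = −4363.9381

-4363.9381 rpm (opposite to input, |ω| = 4363.9381 rpm)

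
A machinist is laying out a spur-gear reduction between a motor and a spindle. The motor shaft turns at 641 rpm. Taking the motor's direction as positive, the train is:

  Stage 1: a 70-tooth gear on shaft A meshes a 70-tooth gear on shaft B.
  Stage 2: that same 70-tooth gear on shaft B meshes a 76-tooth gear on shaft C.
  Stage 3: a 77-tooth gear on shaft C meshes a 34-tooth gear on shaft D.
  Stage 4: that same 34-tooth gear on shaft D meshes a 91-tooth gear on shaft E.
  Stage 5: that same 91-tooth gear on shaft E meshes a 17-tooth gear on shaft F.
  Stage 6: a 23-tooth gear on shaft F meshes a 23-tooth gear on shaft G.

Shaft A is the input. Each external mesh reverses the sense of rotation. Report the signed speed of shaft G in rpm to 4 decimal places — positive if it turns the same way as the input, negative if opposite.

Stage 1 [70T→70T]: ω = 641.0000×70/70 = 641.0000 rpm, dir flips to −; running = −641.0000
Stage 2 [70T→76T]: ω = 641.0000×70/76 = 590.3947 rpm, dir flips to +; running = +590.3947
Stage 3 [77T→34T]: ω = 590.3947×77/34 = 1337.0704 rpm, dir flips to −; running = −1337.0704
Stage 4 [34T→91T]: ω = 1337.0704×34/91 = 499.5648 rpm, dir flips to +; running = +499.5648
Stage 5 [91T→17T]: ω = 499.5648×91/17 = 2674.1409 rpm, dir flips to −; running = −2674.1409
Stage 6 [23T→23T]: ω = 2674.1409×23/23 = 2674.1409 rpm, dir flips to +; running = +2674.1409

+2674.1409 rpm (same as input, |ω| = 2674.1409 rpm)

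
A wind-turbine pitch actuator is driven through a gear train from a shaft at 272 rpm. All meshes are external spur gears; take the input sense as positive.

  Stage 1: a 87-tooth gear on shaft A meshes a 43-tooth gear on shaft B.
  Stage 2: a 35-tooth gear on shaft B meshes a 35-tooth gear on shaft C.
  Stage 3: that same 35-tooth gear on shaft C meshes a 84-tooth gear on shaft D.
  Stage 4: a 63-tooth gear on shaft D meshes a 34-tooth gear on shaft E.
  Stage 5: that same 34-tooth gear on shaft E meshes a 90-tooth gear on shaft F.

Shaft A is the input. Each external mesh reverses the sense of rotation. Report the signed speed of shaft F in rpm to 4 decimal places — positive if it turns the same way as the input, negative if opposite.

Stage 1 [87T→43T]: ω = 272.0000×87/43 = 550.3256 rpm, dir flips to −; running = −550.3256
Stage 2 [35T→35T]: ω = 550.3256×35/35 = 550.3256 rpm, dir flips to +; running = +550.3256
Stage 3 [35T→84T]: ω = 550.3256×35/84 = 229.3023 rpm, dir flips to −; running = −229.3023
Stage 4 [63T→34T]: ω = 229.3023×63/34 = 424.8837 rpm, dir flips to +; running = +424.8837
Stage 5 [34T→90T]: ω = 424.8837×34/90 = 160.5116 rpm, dir flips to −; running = −160.5116

-160.5116 rpm (opposite to input, |ω| = 160.5116 rpm)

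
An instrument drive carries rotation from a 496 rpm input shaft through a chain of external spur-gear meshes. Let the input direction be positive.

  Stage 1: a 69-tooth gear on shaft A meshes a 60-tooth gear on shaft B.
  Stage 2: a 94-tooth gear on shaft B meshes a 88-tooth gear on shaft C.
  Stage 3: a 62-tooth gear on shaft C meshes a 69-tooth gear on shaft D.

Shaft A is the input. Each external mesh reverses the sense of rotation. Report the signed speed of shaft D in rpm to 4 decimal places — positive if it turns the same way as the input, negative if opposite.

Stage 1 [69T→60T]: ω = 496.0000×69/60 = 570.4000 rpm, dir flips to −; running = −570.4000
Stage 2 [94T→88T]: ω = 570.4000×94/88 = 609.2909 rpm, dir flips to +; running = +609.2909
Stage 3 [62T→69T]: ω = 609.2909×62/69 = 547.4788 rpm, dir flips to −; running = −547.4788

-547.4788 rpm (opposite to input, |ω| = 547.4788 rpm)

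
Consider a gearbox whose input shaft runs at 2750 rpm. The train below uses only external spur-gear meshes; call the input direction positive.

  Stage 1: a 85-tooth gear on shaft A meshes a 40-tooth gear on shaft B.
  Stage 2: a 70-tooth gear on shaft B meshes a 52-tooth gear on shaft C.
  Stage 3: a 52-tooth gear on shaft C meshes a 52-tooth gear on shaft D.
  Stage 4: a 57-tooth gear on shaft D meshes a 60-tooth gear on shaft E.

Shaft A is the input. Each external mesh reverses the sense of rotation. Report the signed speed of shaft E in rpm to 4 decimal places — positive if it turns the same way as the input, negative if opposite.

Stage 1 [85T→40T]: ω = 2750.0000×85/40 = 5843.7500 rpm, dir flips to −; running = −5843.7500
Stage 2 [70T→52T]: ω = 5843.7500×70/52 = 7866.5865 rpm, dir flips to +; running = +7866.5865
Stage 3 [52T→52T]: ω = 7866.5865×52/52 = 7866.5865 rpm, dir flips to −; running = −7866.5865
Stage 4 [57T→60T]: ω = 7866.5865×57/60 = 7473.2572 rpm, dir flips to +; running = +7473.2572

+7473.2572 rpm (same as input, |ω| = 7473.2572 rpm)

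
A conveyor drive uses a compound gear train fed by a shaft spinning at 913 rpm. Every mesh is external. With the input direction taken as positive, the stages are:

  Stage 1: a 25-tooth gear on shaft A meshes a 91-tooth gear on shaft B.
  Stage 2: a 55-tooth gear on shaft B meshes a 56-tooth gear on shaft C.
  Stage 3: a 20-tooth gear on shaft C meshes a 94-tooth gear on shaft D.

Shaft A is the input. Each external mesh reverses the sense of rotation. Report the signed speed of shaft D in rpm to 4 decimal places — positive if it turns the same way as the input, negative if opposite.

Stage 1 [25T→91T]: ω = 913.0000×25/91 = 250.8242 rpm, dir flips to −; running = −250.8242
Stage 2 [55T→56T]: ω = 250.8242×55/56 = 246.3452 rpm, dir flips to +; running = +246.3452
Stage 3 [20T→94T]: ω = 246.3452×20/94 = 52.4139 rpm, dir flips to −; running = −52.4139

-52.4139 rpm (opposite to input, |ω| = 52.4139 rpm)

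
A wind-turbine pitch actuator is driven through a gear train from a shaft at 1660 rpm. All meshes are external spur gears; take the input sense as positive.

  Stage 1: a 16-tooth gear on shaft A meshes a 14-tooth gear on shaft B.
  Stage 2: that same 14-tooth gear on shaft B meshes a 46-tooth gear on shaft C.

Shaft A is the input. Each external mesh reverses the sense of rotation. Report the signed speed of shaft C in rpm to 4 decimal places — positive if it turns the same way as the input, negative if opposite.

+577.3913 rpm (same as input, |ω| = 577.3913 rpm)

Stage 1 [16T→14T]: ω = 1660.0000×16/14 = 1897.1429 rpm, dir flips to −; running = −1897.1429
Stage 2 [14T→46T]: ω = 1897.1429×14/46 = 577.3913 rpm, dir flips to +; running = +577.3913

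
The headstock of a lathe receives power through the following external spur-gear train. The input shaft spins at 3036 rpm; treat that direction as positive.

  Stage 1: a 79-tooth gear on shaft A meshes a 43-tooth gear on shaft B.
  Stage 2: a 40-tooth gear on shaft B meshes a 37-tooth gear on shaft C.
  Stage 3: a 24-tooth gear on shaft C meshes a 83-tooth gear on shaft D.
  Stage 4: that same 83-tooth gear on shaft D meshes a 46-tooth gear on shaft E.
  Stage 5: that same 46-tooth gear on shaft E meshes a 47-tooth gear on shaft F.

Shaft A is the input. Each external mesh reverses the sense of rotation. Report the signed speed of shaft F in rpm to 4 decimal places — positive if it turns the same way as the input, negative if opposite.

Stage 1 [79T→43T]: ω = 3036.0000×79/43 = 5577.7674 rpm, dir flips to −; running = −5577.7674
Stage 2 [40T→37T]: ω = 5577.7674×40/37 = 6030.0189 rpm, dir flips to +; running = +6030.0189
Stage 3 [24T→83T]: ω = 6030.0189×24/83 = 1743.6199 rpm, dir flips to −; running = −1743.6199
Stage 4 [83T→46T]: ω = 1743.6199×83/46 = 3146.0968 rpm, dir flips to +; running = +3146.0968
Stage 5 [46T→47T]: ω = 3146.0968×46/47 = 3079.1586 rpm, dir flips to −; running = −3079.1586

-3079.1586 rpm (opposite to input, |ω| = 3079.1586 rpm)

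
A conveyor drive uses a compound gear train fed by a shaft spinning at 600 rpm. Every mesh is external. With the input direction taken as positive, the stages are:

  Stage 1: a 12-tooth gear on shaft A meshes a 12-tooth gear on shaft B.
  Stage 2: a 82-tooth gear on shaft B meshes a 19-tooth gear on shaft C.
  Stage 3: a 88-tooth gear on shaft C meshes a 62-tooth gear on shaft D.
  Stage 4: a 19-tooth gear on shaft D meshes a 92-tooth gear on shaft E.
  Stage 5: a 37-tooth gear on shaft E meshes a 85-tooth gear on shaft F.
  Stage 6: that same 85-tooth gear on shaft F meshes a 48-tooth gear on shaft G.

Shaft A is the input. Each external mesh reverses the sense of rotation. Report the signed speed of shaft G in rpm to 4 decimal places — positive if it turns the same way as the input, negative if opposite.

+585.0982 rpm (same as input, |ω| = 585.0982 rpm)

Stage 1 [12T→12T]: ω = 600.0000×12/12 = 600.0000 rpm, dir flips to −; running = −600.0000
Stage 2 [82T→19T]: ω = 600.0000×82/19 = 2589.4737 rpm, dir flips to +; running = +2589.4737
Stage 3 [88T→62T]: ω = 2589.4737×88/62 = 3675.3820 rpm, dir flips to −; running = −3675.3820
Stage 4 [19T→92T]: ω = 3675.3820×19/92 = 759.0463 rpm, dir flips to +; running = +759.0463
Stage 5 [37T→85T]: ω = 759.0463×37/85 = 330.4084 rpm, dir flips to −; running = −330.4084
Stage 6 [85T→48T]: ω = 330.4084×85/48 = 585.0982 rpm, dir flips to +; running = +585.0982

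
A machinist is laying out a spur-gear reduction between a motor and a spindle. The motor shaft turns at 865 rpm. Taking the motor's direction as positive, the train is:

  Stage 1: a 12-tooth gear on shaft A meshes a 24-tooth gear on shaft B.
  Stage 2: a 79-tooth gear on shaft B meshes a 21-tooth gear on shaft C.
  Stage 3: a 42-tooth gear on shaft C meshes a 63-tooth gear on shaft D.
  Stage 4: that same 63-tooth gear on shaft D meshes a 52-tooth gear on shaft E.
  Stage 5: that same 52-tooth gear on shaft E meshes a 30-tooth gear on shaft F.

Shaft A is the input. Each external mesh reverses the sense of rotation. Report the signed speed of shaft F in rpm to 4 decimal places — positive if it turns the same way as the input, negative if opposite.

Stage 1 [12T→24T]: ω = 865.0000×12/24 = 432.5000 rpm, dir flips to −; running = −432.5000
Stage 2 [79T→21T]: ω = 432.5000×79/21 = 1627.0238 rpm, dir flips to +; running = +1627.0238
Stage 3 [42T→63T]: ω = 1627.0238×42/63 = 1084.6825 rpm, dir flips to −; running = −1084.6825
Stage 4 [63T→52T]: ω = 1084.6825×63/52 = 1314.1346 rpm, dir flips to +; running = +1314.1346
Stage 5 [52T→30T]: ω = 1314.1346×52/30 = 2277.8333 rpm, dir flips to −; running = −2277.8333

-2277.8333 rpm (opposite to input, |ω| = 2277.8333 rpm)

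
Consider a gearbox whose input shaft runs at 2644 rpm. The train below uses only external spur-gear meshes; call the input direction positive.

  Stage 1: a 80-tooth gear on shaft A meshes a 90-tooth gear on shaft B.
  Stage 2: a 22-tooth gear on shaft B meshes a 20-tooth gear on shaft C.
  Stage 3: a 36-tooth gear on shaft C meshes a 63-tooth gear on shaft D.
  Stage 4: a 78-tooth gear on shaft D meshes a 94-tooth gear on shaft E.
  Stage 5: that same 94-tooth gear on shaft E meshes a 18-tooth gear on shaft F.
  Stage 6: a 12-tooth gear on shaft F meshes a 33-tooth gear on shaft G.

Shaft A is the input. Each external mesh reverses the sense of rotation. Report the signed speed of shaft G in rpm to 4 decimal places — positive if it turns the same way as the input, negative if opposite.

+2327.8392 rpm (same as input, |ω| = 2327.8392 rpm)

Stage 1 [80T→90T]: ω = 2644.0000×80/90 = 2350.2222 rpm, dir flips to −; running = −2350.2222
Stage 2 [22T→20T]: ω = 2350.2222×22/20 = 2585.2444 rpm, dir flips to +; running = +2585.2444
Stage 3 [36T→63T]: ω = 2585.2444×36/63 = 1477.2825 rpm, dir flips to −; running = −1477.2825
Stage 4 [78T→94T]: ω = 1477.2825×78/94 = 1225.8302 rpm, dir flips to +; running = +1225.8302
Stage 5 [94T→18T]: ω = 1225.8302×94/18 = 6401.5577 rpm, dir flips to −; running = −6401.5577
Stage 6 [12T→33T]: ω = 6401.5577×12/33 = 2327.8392 rpm, dir flips to +; running = +2327.8392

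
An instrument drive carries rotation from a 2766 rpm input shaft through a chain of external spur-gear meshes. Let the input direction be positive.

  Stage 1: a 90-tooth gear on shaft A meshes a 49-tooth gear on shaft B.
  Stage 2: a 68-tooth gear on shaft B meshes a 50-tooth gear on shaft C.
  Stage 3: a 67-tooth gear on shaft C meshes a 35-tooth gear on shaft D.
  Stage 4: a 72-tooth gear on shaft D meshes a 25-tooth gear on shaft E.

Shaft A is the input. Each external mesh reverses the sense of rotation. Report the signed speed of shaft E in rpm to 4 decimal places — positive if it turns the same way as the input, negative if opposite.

+38092.2617 rpm (same as input, |ω| = 38092.2617 rpm)

Stage 1 [90T→49T]: ω = 2766.0000×90/49 = 5080.4082 rpm, dir flips to −; running = −5080.4082
Stage 2 [68T→50T]: ω = 5080.4082×68/50 = 6909.3551 rpm, dir flips to +; running = +6909.3551
Stage 3 [67T→35T]: ω = 6909.3551×67/35 = 13226.4798 rpm, dir flips to −; running = −13226.4798
Stage 4 [72T→25T]: ω = 13226.4798×72/25 = 38092.2617 rpm, dir flips to +; running = +38092.2617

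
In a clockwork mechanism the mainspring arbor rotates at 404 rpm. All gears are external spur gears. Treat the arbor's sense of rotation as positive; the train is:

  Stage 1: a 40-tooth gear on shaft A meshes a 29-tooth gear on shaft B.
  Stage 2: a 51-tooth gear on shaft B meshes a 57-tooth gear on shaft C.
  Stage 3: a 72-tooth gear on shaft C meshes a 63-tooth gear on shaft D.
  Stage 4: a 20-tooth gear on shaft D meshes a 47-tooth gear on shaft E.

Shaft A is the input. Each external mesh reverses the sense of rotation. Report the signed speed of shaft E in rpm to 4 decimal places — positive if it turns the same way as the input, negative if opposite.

Stage 1 [40T→29T]: ω = 404.0000×40/29 = 557.2414 rpm, dir flips to −; running = −557.2414
Stage 2 [51T→57T]: ω = 557.2414×51/57 = 498.5844 rpm, dir flips to +; running = +498.5844
Stage 3 [72T→63T]: ω = 498.5844×72/63 = 569.8107 rpm, dir flips to −; running = −569.8107
Stage 4 [20T→47T]: ω = 569.8107×20/47 = 242.4727 rpm, dir flips to +; running = +242.4727

+242.4727 rpm (same as input, |ω| = 242.4727 rpm)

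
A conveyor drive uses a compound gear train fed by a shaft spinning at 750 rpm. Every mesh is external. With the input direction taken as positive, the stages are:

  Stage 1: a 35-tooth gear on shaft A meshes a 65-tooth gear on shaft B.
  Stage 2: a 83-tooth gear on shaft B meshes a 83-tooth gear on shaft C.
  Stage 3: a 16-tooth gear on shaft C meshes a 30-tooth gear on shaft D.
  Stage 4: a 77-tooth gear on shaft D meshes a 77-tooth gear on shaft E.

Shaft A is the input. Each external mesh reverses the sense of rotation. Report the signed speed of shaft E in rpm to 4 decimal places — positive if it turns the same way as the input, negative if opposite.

+215.3846 rpm (same as input, |ω| = 215.3846 rpm)

Stage 1 [35T→65T]: ω = 750.0000×35/65 = 403.8462 rpm, dir flips to −; running = −403.8462
Stage 2 [83T→83T]: ω = 403.8462×83/83 = 403.8462 rpm, dir flips to +; running = +403.8462
Stage 3 [16T→30T]: ω = 403.8462×16/30 = 215.3846 rpm, dir flips to −; running = −215.3846
Stage 4 [77T→77T]: ω = 215.3846×77/77 = 215.3846 rpm, dir flips to +; running = +215.3846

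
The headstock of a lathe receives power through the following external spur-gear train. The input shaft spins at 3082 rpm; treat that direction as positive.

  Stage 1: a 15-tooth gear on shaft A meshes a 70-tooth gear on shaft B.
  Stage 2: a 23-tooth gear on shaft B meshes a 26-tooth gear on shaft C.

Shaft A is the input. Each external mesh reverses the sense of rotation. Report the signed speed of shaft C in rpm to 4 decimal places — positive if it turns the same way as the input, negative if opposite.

+584.2253 rpm (same as input, |ω| = 584.2253 rpm)

Stage 1 [15T→70T]: ω = 3082.0000×15/70 = 660.4286 rpm, dir flips to −; running = −660.4286
Stage 2 [23T→26T]: ω = 660.4286×23/26 = 584.2253 rpm, dir flips to +; running = +584.2253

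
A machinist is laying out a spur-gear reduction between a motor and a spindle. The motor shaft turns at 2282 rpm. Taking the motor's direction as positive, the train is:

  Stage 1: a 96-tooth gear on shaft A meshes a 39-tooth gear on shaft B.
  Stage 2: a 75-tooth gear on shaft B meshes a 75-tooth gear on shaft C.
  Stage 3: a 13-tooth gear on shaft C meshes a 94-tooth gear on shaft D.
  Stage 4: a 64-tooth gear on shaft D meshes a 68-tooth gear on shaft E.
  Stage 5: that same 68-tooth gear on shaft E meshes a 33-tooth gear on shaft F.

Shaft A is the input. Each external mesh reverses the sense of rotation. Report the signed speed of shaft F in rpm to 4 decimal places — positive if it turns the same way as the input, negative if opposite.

-1506.6202 rpm (opposite to input, |ω| = 1506.6202 rpm)

Stage 1 [96T→39T]: ω = 2282.0000×96/39 = 5617.2308 rpm, dir flips to −; running = −5617.2308
Stage 2 [75T→75T]: ω = 5617.2308×75/75 = 5617.2308 rpm, dir flips to +; running = +5617.2308
Stage 3 [13T→94T]: ω = 5617.2308×13/94 = 776.8511 rpm, dir flips to −; running = −776.8511
Stage 4 [64T→68T]: ω = 776.8511×64/68 = 731.1539 rpm, dir flips to +; running = +731.1539
Stage 5 [68T→33T]: ω = 731.1539×68/33 = 1506.6202 rpm, dir flips to −; running = −1506.6202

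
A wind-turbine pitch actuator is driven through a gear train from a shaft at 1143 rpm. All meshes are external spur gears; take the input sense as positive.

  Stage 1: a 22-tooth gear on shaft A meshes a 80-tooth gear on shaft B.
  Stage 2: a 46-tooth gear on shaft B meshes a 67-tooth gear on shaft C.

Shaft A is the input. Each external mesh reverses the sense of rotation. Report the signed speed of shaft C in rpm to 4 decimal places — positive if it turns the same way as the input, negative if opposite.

+215.8052 rpm (same as input, |ω| = 215.8052 rpm)

Stage 1 [22T→80T]: ω = 1143.0000×22/80 = 314.3250 rpm, dir flips to −; running = −314.3250
Stage 2 [46T→67T]: ω = 314.3250×46/67 = 215.8052 rpm, dir flips to +; running = +215.8052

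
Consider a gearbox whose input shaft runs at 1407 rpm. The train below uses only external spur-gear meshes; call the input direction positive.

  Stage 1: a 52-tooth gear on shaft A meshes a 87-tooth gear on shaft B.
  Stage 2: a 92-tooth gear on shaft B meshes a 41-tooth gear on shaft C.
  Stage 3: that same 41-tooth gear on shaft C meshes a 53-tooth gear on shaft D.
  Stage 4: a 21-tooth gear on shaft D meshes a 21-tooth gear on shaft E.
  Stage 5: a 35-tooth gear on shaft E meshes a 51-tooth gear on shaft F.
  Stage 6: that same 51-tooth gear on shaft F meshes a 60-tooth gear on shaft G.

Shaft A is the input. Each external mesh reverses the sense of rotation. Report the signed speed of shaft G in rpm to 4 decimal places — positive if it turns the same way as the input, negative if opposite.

Stage 1 [52T→87T]: ω = 1407.0000×52/87 = 840.9655 rpm, dir flips to −; running = −840.9655
Stage 2 [92T→41T]: ω = 840.9655×92/41 = 1887.0446 rpm, dir flips to +; running = +1887.0446
Stage 3 [41T→53T]: ω = 1887.0446×41/53 = 1459.7892 rpm, dir flips to −; running = −1459.7892
Stage 4 [21T→21T]: ω = 1459.7892×21/21 = 1459.7892 rpm, dir flips to +; running = +1459.7892
Stage 5 [35T→51T]: ω = 1459.7892×35/51 = 1001.8161 rpm, dir flips to −; running = −1001.8161
Stage 6 [51T→60T]: ω = 1001.8161×51/60 = 851.5437 rpm, dir flips to +; running = +851.5437

+851.5437 rpm (same as input, |ω| = 851.5437 rpm)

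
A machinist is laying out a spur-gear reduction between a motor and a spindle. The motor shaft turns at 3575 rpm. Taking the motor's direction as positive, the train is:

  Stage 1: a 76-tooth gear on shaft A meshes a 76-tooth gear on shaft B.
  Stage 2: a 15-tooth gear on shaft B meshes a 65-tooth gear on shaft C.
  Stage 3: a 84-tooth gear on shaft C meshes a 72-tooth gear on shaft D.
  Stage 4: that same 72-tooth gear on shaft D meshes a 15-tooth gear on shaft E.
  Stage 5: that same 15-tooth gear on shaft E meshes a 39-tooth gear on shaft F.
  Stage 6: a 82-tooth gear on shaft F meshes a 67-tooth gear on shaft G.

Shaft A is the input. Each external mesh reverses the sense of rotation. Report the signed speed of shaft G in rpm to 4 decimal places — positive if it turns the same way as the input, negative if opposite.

+2174.7417 rpm (same as input, |ω| = 2174.7417 rpm)

Stage 1 [76T→76T]: ω = 3575.0000×76/76 = 3575.0000 rpm, dir flips to −; running = −3575.0000
Stage 2 [15T→65T]: ω = 3575.0000×15/65 = 825.0000 rpm, dir flips to +; running = +825.0000
Stage 3 [84T→72T]: ω = 825.0000×84/72 = 962.5000 rpm, dir flips to −; running = −962.5000
Stage 4 [72T→15T]: ω = 962.5000×72/15 = 4620.0000 rpm, dir flips to +; running = +4620.0000
Stage 5 [15T→39T]: ω = 4620.0000×15/39 = 1776.9231 rpm, dir flips to −; running = −1776.9231
Stage 6 [82T→67T]: ω = 1776.9231×82/67 = 2174.7417 rpm, dir flips to +; running = +2174.7417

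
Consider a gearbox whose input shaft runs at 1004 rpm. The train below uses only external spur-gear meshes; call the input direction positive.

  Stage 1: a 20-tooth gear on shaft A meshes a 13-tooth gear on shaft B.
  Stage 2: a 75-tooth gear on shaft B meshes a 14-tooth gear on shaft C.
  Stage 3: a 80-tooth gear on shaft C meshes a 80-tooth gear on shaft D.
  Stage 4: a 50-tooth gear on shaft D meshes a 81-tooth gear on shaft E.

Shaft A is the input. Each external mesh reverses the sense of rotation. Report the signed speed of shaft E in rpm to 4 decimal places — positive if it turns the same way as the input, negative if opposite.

+5107.8551 rpm (same as input, |ω| = 5107.8551 rpm)

Stage 1 [20T→13T]: ω = 1004.0000×20/13 = 1544.6154 rpm, dir flips to −; running = −1544.6154
Stage 2 [75T→14T]: ω = 1544.6154×75/14 = 8274.7253 rpm, dir flips to +; running = +8274.7253
Stage 3 [80T→80T]: ω = 8274.7253×80/80 = 8274.7253 rpm, dir flips to −; running = −8274.7253
Stage 4 [50T→81T]: ω = 8274.7253×50/81 = 5107.8551 rpm, dir flips to +; running = +5107.8551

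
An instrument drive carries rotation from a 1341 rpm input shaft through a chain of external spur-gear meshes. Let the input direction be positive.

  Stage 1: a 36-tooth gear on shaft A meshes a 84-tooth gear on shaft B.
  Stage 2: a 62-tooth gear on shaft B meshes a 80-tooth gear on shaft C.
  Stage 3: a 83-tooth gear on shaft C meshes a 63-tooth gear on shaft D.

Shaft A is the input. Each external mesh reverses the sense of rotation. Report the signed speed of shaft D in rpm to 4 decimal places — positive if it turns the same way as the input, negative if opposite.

Stage 1 [36T→84T]: ω = 1341.0000×36/84 = 574.7143 rpm, dir flips to −; running = −574.7143
Stage 2 [62T→80T]: ω = 574.7143×62/80 = 445.4036 rpm, dir flips to +; running = +445.4036
Stage 3 [83T→63T]: ω = 445.4036×83/63 = 586.8015 rpm, dir flips to −; running = −586.8015

-586.8015 rpm (opposite to input, |ω| = 586.8015 rpm)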